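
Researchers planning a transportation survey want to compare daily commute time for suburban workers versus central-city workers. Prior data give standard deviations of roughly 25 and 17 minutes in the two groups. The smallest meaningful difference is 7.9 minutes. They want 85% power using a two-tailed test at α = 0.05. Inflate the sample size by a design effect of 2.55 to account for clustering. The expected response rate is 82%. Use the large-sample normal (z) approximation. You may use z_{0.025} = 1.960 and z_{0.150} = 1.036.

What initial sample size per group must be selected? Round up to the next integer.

n = (z_{α/2} + z_β)² · (σ₁² + σ₂²) / δ²
  = (1.960 + 1.036)² · (25² + 17² = 914) / 7.9²
  = 8.9760 · 914 / 62.41
  = 131.45
Design effect: 2.55 × 131.45 = 335.21.
Adjust for 82% response: 335.21 / 0.82 = 408.79.
Round up → n = 409 per group.

n = 409 per group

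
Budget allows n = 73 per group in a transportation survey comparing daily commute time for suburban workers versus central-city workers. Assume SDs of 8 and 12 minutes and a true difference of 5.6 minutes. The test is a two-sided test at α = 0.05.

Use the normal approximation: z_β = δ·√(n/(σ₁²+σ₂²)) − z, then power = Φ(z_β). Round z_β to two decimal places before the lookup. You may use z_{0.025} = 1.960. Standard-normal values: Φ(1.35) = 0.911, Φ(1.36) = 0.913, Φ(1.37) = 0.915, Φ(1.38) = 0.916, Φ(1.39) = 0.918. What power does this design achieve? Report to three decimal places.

Power ≈ 0.913

z_β = δ·√(n/(σ₁²+σ₂²)) − z_{α/2}
    = 5.6 · √(73/208) − 1.960
    = 5.6 · 0.59242 − 1.960
    = 3.3176 − 1.960 = 1.3576 → 1.36
Power = Φ(1.36) = 0.913.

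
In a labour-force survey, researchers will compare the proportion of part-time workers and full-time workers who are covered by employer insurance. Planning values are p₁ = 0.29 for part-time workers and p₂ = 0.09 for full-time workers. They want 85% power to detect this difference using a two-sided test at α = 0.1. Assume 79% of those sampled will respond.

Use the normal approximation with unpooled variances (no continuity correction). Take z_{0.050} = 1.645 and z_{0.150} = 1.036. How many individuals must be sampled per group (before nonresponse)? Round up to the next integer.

n = 66 per group

n = (z_{α/2} + z_β)² · [p₁(1−p₁) + p₂(1−p₂)] / (p₁ − p₂)²
  = (1.645 + 1.036)² · (0.29·0.71 + 0.09·0.91) / (0.20)²
  = (2.681)² · (0.2059 + 0.0819) / 0.0400
  = 7.1878 · 0.2878 / 0.0400
  = 51.72
Adjust for 79% response: 51.72 / 0.79 = 65.46.
Round up → n = 66 per group.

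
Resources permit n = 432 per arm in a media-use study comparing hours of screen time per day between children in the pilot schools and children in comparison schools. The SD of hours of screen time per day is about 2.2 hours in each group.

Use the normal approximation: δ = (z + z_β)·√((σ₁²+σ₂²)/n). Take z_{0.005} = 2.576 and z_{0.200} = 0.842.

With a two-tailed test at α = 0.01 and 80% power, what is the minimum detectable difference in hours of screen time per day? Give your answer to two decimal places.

Minimum detectable difference ≈ 0.51 hours

δ = (z_{α/2} + z_β) · √((σ₁²+σ₂²)/n)
  = (2.576 + 0.842) · √(9.68/432)
  = 3.418 · √0.02241
  = 3.418 · 0.1497
  = 0.5116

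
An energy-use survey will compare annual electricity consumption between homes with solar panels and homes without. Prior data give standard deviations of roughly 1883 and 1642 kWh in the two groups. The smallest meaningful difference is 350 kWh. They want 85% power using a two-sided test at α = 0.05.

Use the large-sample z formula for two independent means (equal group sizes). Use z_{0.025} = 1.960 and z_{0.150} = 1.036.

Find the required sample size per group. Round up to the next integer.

n = (z_{α/2} + z_β)² · (σ₁² + σ₂²) / δ²
  = (1.960 + 1.036)² · (1883² + 1642² = 6241853) / 350²
  = 8.9760 · 6241853 / 122500
  = 457.36
Round up → n = 458 per group.

n = 458 per group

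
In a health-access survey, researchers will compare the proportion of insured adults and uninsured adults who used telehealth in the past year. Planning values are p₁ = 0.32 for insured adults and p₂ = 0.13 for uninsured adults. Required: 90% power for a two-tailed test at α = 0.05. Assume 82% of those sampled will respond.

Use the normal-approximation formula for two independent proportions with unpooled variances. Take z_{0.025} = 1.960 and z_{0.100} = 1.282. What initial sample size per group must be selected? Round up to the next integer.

n = 118 per group

n = (z_{α/2} + z_β)² · [p₁(1−p₁) + p₂(1−p₂)] / (p₁ − p₂)²
  = (1.960 + 1.282)² · (0.32·0.68 + 0.13·0.87) / (0.19)²
  = (3.242)² · (0.2176 + 0.1131) / 0.0361
  = 10.5106 · 0.3307 / 0.0361
  = 96.28
Adjust for 82% response: 96.28 / 0.82 = 117.42.
Round up → n = 118 per group.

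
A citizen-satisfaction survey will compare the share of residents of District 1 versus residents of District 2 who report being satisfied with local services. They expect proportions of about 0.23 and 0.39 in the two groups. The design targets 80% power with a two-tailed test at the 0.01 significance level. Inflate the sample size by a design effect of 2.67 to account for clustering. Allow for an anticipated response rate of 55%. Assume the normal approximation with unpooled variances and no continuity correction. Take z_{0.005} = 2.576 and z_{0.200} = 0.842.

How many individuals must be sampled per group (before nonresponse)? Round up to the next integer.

n = (z_{α/2} + z_β)² · [p₁(1−p₁) + p₂(1−p₂)] / (p₁ − p₂)²
  = (2.576 + 0.842)² · (0.23·0.77 + 0.39·0.61) / (-0.16)²
  = (3.418)² · (0.1771 + 0.2379) / 0.0256
  = 11.6827 · 0.4150 / 0.0256
  = 189.39
Design effect: 2.67 × 189.39 = 505.67.
Adjust for 55% response: 505.67 / 0.55 = 919.39.
Round up → n = 920 per group.

n = 920 per group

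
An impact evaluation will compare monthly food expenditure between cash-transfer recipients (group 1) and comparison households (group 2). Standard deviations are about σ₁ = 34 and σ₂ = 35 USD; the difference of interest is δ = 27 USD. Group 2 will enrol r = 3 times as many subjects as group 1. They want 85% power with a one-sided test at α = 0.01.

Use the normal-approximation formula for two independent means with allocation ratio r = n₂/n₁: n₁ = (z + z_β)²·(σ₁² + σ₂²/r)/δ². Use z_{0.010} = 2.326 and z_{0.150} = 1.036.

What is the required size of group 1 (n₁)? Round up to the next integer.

n₁ = 25

n₁ = (z_α + z_β)² · (σ₁² + σ₂²/r) / δ²
   = (2.326 + 1.036)² · (34² + 35²/3) / 27²
   = 11.3030 · (1156 + 408.3333) / 729
   = 11.3030 · 1564.3 / 729
   = 24.25
Round up → n₁ = 25; n₂ = r·n₁ = 3 × 25 = 75.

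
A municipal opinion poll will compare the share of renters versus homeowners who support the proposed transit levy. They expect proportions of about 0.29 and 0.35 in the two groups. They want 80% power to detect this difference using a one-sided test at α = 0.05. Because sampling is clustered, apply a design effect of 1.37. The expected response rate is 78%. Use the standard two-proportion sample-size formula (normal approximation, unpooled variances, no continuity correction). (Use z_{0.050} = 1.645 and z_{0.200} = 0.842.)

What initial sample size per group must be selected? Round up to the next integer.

n = (z_α + z_β)² · [p₁(1−p₁) + p₂(1−p₂)] / (p₁ − p₂)²
  = (1.645 + 0.842)² · (0.29·0.71 + 0.35·0.65) / (-0.06)²
  = (2.487)² · (0.2059 + 0.2275) / 0.0036
  = 6.1852 · 0.4334 / 0.0036
  = 744.63
Design effect: 1.37 × 744.63 = 1020.14.
Adjust for 78% response: 1020.14 / 0.78 = 1307.87.
Round up → n = 1308 per group.

n = 1308 per group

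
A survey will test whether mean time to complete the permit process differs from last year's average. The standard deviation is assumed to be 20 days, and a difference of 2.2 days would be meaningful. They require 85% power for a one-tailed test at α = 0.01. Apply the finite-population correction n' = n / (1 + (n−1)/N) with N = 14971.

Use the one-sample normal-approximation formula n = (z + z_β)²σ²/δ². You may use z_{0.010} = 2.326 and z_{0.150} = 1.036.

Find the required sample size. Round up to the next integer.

n = (z_α + z_β)² · σ² / δ²
  = (2.326 + 1.036)² · 20² / 2.2²
  = 11.3030 · 400 / 4.84
  = 934.14
Finite-population correction (N = 14971): 934.14 / (1 + (934.14 − 1)/14971) = 879.33.
Round up → n = 880.

n = 880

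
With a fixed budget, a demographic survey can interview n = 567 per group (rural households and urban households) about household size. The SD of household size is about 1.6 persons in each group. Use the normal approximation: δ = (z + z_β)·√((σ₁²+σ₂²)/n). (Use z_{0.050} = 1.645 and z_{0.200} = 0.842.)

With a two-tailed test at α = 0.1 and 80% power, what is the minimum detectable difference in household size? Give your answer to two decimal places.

δ = (z_{α/2} + z_β) · √((σ₁²+σ₂²)/n)
  = (1.645 + 0.842) · √(5.12/567)
  = 2.487 · √0.00903
  = 2.487 · 0.0950
  = 0.2363

Minimum detectable difference ≈ 0.24 persons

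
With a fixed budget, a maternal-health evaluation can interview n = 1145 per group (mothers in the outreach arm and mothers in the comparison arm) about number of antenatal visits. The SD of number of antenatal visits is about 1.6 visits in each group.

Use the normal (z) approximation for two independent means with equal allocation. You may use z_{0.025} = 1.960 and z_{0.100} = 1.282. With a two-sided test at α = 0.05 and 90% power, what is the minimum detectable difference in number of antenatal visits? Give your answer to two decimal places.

δ = (z_{α/2} + z_β) · √((σ₁²+σ₂²)/n)
  = (1.960 + 1.282) · √(5.12/1145)
  = 3.242 · √0.00447
  = 3.242 · 0.0669
  = 0.2168

Minimum detectable difference ≈ 0.22 visits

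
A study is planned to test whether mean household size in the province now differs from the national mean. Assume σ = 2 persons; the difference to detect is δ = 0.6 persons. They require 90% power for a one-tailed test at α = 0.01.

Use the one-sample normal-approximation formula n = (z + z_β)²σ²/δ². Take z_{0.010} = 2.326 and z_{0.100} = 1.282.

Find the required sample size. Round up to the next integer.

n = 145

n = (z_α + z_β)² · σ² / δ²
  = (2.326 + 1.282)² · 2² / 0.6²
  = 13.0177 · 4 / 0.36
  = 144.64
Round up → n = 145.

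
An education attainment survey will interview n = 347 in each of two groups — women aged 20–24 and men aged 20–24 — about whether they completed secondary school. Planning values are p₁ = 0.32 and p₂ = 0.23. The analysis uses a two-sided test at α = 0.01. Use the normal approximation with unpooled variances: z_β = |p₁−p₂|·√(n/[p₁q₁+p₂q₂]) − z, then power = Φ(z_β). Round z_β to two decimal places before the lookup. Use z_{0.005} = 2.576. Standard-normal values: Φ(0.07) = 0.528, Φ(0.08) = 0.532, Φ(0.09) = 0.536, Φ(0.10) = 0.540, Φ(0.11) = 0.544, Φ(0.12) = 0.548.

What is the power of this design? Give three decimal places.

z_β = |p₁−p₂|·√(n/[p₁q₁+p₂q₂]) − z_{α/2}
    = 0.09 · √(347/0.3947) − 2.576
    = 0.09 · 29.6504 − 2.576
    = 2.6685 − 2.576 = 0.0925 → 0.09
Power = Φ(0.09) = 0.536.

Power ≈ 0.536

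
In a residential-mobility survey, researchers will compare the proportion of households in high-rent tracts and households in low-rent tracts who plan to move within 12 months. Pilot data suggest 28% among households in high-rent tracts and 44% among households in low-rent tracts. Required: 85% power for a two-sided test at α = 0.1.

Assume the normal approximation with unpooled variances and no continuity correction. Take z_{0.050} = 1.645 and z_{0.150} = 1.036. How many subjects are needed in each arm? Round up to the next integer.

n = (z_{α/2} + z_β)² · [p₁(1−p₁) + p₂(1−p₂)] / (p₁ − p₂)²
  = (1.645 + 1.036)² · (0.28·0.72 + 0.44·0.56) / (-0.16)²
  = (2.681)² · (0.2016 + 0.2464) / 0.0256
  = 7.1878 · 0.4480 / 0.0256
  = 125.79
Round up → n = 126 per group.

n = 126 per group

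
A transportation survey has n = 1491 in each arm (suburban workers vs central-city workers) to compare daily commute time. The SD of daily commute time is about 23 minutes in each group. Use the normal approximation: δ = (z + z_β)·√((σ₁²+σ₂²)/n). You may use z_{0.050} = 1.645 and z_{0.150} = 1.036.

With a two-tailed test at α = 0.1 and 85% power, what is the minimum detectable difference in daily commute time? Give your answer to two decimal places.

δ = (z_{α/2} + z_β) · √((σ₁²+σ₂²)/n)
  = (1.645 + 1.036) · √(1058/1491)
  = 2.681 · √0.70959
  = 2.681 · 0.8424
  = 2.2584

Minimum detectable difference ≈ 2.26 minutes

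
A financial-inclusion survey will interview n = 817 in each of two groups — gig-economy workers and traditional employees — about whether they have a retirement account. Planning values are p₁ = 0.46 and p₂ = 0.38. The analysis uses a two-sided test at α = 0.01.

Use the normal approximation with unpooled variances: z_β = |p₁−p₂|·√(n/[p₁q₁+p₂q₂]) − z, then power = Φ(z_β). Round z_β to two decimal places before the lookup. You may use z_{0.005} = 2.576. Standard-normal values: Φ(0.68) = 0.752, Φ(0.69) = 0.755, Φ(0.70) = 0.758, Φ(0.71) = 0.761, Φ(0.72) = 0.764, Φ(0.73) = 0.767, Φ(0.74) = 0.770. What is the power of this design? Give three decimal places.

Power ≈ 0.761

z_β = |p₁−p₂|·√(n/[p₁q₁+p₂q₂]) − z_{α/2}
    = 0.08 · √(817/0.4840) − 2.576
    = 0.08 · 41.0855 − 2.576
    = 3.2868 − 2.576 = 0.7108 → 0.71
Power = Φ(0.71) = 0.761.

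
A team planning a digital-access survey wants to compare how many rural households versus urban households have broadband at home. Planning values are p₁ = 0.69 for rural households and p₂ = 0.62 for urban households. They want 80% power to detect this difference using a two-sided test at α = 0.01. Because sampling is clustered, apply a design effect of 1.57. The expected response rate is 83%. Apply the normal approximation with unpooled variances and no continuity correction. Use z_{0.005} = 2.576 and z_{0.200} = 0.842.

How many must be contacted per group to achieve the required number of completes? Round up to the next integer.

n = 2028 per group

n = (z_{α/2} + z_β)² · [p₁(1−p₁) + p₂(1−p₂)] / (p₁ − p₂)²
  = (2.576 + 0.842)² · (0.69·0.31 + 0.62·0.38) / (0.07)²
  = (3.418)² · (0.2139 + 0.2356) / 0.0049
  = 11.6827 · 0.4495 / 0.0049
  = 1071.71
Design effect: 1.57 × 1071.71 = 1682.59.
Adjust for 83% response: 1682.59 / 0.83 = 2027.21.
Round up → n = 2028 per group.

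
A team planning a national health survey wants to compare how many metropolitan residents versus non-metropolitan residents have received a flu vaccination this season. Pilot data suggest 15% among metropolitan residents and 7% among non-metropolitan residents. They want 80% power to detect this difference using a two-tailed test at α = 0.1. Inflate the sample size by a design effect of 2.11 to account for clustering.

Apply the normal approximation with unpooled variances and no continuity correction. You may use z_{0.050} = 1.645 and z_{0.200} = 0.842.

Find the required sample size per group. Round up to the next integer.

n = 393 per group

n = (z_{α/2} + z_β)² · [p₁(1−p₁) + p₂(1−p₂)] / (p₁ − p₂)²
  = (1.645 + 0.842)² · (0.15·0.85 + 0.07·0.93) / (0.08)²
  = (2.487)² · (0.1275 + 0.0651) / 0.0064
  = 6.1852 · 0.1926 / 0.0064
  = 186.13
Design effect: 2.11 × 186.13 = 392.74.
Round up → n = 393 per group.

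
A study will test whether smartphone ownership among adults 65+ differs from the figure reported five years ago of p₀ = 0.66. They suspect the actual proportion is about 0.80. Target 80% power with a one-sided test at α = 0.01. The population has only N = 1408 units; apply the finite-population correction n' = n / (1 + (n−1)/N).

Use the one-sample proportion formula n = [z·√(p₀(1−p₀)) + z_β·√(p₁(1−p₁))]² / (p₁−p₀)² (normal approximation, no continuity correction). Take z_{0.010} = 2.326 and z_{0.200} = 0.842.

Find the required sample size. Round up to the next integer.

n = 99

n = [z_α·√(p₀q₀) + z_β·√(p₁q₁)]² / (p₁ − p₀)²
  = [2.326·√(0.66·0.34) + 0.842·√(0.80·0.20)]² / (0.14)²
  = [2.326·0.4737 + 0.842·0.4000]² / 0.0196
  = [1.4386]² / 0.0196
  = 105.60
Finite-population correction (N = 1408): 105.60 / (1 + (105.60 − 1)/1408) = 98.30.
Round up → n = 99.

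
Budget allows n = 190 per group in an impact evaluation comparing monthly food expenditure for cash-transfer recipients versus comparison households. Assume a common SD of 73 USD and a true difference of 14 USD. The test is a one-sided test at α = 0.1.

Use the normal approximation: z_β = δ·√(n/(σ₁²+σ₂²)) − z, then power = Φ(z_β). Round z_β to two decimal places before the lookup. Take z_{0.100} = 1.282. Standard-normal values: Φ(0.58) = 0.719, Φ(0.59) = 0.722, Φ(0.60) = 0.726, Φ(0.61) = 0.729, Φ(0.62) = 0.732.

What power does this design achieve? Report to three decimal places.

Power ≈ 0.722

z_β = δ·√(n/(σ₁²+σ₂²)) − z_α
    = 14 · √(190/10658) − 1.282
    = 14 · 0.13352 − 1.282
    = 1.8692 − 1.282 = 0.5872 → 0.59
Power = Φ(0.59) = 0.722.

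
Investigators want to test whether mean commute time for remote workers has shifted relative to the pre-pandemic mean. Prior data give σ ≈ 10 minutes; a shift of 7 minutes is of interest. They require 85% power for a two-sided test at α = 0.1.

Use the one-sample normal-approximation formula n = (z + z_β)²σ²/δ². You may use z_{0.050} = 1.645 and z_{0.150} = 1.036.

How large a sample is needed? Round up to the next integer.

n = (z_{α/2} + z_β)² · σ² / δ²
  = (1.645 + 1.036)² · 10² / 7²
  = 7.1878 · 100 / 49
  = 14.67
Round up → n = 15.

n = 15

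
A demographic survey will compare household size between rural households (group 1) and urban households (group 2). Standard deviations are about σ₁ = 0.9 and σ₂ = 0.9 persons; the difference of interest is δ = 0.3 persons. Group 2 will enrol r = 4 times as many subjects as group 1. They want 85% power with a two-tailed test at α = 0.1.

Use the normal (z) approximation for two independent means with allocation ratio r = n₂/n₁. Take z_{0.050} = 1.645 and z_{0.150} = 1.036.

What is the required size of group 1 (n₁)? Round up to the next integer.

n₁ = (z_{α/2} + z_β)² · (σ₁² + σ₂²/r) / δ²
   = (1.645 + 1.036)² · (0.9² + 0.9²/4) / 0.3²
   = 7.1878 · (0.81 + 0.2025) / 0.09
   = 7.1878 · 1.0125 / 0.09
   = 80.86
Round up → n₁ = 81; n₂ = r·n₁ = 4 × 81 = 324.

n₁ = 81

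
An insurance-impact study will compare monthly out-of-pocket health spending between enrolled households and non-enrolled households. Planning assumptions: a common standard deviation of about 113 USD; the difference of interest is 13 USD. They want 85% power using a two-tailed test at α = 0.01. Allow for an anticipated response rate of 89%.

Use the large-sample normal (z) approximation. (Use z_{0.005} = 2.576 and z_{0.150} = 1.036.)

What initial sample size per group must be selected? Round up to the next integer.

n = 2216 per group

n = (z_{α/2} + z_β)² · (σ₁² + σ₂²) / δ²
  = (2.576 + 1.036)² · (2·113² = 25538) / 13²
  = 13.0465 · 25538 / 169
  = 1971.49
Adjust for 89% response: 1971.49 / 0.89 = 2215.16.
Round up → n = 2216 per group.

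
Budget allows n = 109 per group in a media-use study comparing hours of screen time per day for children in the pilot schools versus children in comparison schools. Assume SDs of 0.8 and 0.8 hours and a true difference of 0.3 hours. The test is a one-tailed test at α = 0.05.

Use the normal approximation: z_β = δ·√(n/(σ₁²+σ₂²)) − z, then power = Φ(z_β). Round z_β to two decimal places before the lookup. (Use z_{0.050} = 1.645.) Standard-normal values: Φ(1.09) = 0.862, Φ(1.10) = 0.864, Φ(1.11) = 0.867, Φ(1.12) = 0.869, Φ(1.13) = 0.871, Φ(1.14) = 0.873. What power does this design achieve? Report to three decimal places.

Power ≈ 0.869

z_β = δ·√(n/(σ₁²+σ₂²)) − z_α
    = 0.3 · √(109/1.28) − 1.645
    = 0.3 · 9.22801 − 1.645
    = 2.7684 − 1.645 = 1.1234 → 1.12
Power = Φ(1.12) = 0.869.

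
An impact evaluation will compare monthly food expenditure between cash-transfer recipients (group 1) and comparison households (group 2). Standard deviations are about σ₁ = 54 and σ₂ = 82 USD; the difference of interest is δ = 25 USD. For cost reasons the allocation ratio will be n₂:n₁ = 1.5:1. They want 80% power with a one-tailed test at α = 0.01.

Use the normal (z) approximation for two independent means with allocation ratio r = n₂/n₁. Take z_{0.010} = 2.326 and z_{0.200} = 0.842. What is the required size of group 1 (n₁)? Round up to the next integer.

n₁ = (z_α + z_β)² · (σ₁² + σ₂²/r) / δ²
   = (2.326 + 0.842)² · (54² + 82²/1.5) / 25²
   = 10.0362 · (2916 + 4482.7) / 625
   = 10.0362 · 7398.7 / 625
   = 118.81
Round up → n₁ = 119; n₂ = r·n₁ = 1.5 × 119 = 179.

n₁ = 119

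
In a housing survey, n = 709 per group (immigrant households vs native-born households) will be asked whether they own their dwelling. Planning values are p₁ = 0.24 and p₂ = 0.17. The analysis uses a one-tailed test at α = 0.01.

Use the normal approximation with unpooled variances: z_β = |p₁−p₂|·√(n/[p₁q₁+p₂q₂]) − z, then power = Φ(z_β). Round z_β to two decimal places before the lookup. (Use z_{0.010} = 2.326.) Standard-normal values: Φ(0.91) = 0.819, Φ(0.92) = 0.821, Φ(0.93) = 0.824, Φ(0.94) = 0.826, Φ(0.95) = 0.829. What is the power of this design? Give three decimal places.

z_β = |p₁−p₂|·√(n/[p₁q₁+p₂q₂]) − z_α
    = 0.07 · √(709/0.3235) − 2.326
    = 0.07 · 46.8151 − 2.326
    = 3.2771 − 2.326 = 0.9511 → 0.95
Power = Φ(0.95) = 0.829.

Power ≈ 0.829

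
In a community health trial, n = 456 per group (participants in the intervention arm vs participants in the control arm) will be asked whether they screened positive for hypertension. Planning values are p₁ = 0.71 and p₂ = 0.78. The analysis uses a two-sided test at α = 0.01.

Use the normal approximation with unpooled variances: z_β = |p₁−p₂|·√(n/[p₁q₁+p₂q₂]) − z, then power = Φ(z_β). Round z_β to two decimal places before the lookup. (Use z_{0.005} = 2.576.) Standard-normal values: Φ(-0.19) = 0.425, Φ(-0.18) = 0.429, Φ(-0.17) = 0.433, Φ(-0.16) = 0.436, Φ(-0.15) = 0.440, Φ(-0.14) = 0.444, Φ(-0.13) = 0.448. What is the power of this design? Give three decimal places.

Power ≈ 0.444

z_β = |p₁−p₂|·√(n/[p₁q₁+p₂q₂]) − z_{α/2}
    = 0.07 · √(456/0.3775) − 2.576
    = 0.07 · 34.7555 − 2.576
    = 2.4329 − 2.576 = -0.1431 → -0.14
Power = Φ(-0.14) = 0.444.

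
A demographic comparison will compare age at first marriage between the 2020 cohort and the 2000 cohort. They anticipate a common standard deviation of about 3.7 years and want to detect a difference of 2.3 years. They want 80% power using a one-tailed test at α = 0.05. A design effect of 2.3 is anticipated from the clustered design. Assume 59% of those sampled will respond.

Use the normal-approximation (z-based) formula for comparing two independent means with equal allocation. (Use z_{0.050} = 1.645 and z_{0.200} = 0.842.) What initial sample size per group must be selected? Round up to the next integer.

n = 125 per group

n = (z_α + z_β)² · (σ₁² + σ₂²) / δ²
  = (1.645 + 0.842)² · (2·3.7² = 27.38) / 2.3²
  = 6.1852 · 27.38 / 5.29
  = 32.01
Design effect: 2.3 × 32.01 = 73.63.
Adjust for 59% response: 73.63 / 0.59 = 124.80.
Round up → n = 125 per group.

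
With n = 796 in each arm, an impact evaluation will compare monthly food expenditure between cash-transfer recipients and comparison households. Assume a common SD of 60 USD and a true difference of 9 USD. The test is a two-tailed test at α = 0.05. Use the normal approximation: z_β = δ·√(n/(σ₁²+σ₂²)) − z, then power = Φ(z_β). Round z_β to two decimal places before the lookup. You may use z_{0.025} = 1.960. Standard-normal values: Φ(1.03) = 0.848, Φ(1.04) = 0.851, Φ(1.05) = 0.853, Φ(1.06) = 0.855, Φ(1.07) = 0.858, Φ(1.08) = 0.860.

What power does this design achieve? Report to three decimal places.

Power ≈ 0.848

z_β = δ·√(n/(σ₁²+σ₂²)) − z_{α/2}
    = 9 · √(796/7200) − 1.960
    = 9 · 0.33250 − 1.960
    = 2.9925 − 1.960 = 1.0325 → 1.03
Power = Φ(1.03) = 0.848.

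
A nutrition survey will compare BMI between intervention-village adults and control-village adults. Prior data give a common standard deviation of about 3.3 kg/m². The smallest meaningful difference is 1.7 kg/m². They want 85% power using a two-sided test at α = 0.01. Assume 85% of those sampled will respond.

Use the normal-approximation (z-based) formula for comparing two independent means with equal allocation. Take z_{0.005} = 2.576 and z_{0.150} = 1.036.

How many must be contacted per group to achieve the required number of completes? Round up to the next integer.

n = 116 per group

n = (z_{α/2} + z_β)² · (σ₁² + σ₂²) / δ²
  = (2.576 + 1.036)² · (2·3.3² = 21.78) / 1.7²
  = 13.0465 · 21.78 / 2.89
  = 98.32
Adjust for 85% response: 98.32 / 0.85 = 115.67.
Round up → n = 116 per group.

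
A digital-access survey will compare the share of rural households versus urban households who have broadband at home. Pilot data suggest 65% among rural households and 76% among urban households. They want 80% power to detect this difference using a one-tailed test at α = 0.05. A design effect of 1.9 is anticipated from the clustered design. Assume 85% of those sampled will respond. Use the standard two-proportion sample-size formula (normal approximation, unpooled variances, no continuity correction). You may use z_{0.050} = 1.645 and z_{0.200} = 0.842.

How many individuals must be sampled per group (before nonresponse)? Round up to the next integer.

n = 469 per group

n = (z_α + z_β)² · [p₁(1−p₁) + p₂(1−p₂)] / (p₁ − p₂)²
  = (1.645 + 0.842)² · (0.65·0.35 + 0.76·0.24) / (-0.11)²
  = (2.487)² · (0.2275 + 0.1824) / 0.0121
  = 6.1852 · 0.4099 / 0.0121
  = 209.53
Design effect: 1.9 × 209.53 = 398.11.
Adjust for 85% response: 398.11 / 0.85 = 468.36.
Round up → n = 469 per group.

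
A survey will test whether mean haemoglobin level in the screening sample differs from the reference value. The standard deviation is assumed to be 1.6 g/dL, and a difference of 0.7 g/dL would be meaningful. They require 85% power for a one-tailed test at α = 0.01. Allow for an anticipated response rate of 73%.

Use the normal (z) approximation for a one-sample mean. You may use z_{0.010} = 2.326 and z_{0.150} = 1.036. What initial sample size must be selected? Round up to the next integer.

n = 81

n = (z_α + z_β)² · σ² / δ²
  = (2.326 + 1.036)² · 1.6² / 0.7²
  = 11.3030 · 2.56 / 0.49
  = 59.05
Adjust for 73% response: 59.05 / 0.73 = 80.89.
Round up → n = 81.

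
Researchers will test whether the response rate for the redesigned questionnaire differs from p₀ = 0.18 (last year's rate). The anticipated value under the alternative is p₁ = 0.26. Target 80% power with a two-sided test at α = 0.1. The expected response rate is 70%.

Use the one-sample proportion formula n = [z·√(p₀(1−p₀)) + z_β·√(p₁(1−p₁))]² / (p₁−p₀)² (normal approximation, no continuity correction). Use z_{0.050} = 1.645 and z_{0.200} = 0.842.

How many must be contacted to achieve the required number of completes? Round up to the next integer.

n = 224

n = [z_{α/2}·√(p₀q₀) + z_β·√(p₁q₁)]² / (p₁ − p₀)²
  = [1.645·√(0.18·0.82) + 0.842·√(0.26·0.74)]² / (0.08)²
  = [1.645·0.3842 + 0.842·0.4386]² / 0.0064
  = [1.0013]² / 0.0064
  = 156.66
Adjust for 70% response: 156.66 / 0.70 = 223.80.
Round up → n = 224.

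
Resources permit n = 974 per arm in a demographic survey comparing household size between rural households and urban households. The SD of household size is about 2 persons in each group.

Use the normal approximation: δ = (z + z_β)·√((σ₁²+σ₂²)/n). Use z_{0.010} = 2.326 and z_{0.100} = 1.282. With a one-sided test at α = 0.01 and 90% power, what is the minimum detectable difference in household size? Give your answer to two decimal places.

Minimum detectable difference ≈ 0.33 persons

δ = (z_α + z_β) · √((σ₁²+σ₂²)/n)
  = (2.326 + 1.282) · √(8/974)
  = 3.608 · √0.00821
  = 3.608 · 0.0906
  = 0.3270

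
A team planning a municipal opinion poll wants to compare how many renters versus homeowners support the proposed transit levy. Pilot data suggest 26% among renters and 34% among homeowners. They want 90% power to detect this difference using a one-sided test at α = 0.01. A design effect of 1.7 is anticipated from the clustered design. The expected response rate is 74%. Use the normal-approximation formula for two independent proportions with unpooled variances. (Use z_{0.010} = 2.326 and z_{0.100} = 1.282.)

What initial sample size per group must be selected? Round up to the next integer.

n = (z_α + z_β)² · [p₁(1−p₁) + p₂(1−p₂)] / (p₁ − p₂)²
  = (2.326 + 1.282)² · (0.26·0.74 + 0.34·0.66) / (-0.08)²
  = (3.608)² · (0.1924 + 0.2244) / 0.0064
  = 13.0177 · 0.4168 / 0.0064
  = 847.78
Design effect: 1.7 × 847.78 = 1441.22.
Adjust for 74% response: 1441.22 / 0.74 = 1947.59.
Round up → n = 1948 per group.

n = 1948 per group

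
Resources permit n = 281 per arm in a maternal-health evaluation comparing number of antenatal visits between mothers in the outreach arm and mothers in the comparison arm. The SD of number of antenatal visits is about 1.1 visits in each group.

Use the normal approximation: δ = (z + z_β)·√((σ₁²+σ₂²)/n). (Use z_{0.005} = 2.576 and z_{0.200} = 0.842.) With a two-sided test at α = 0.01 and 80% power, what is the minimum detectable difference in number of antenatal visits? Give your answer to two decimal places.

Minimum detectable difference ≈ 0.32 visits

δ = (z_{α/2} + z_β) · √((σ₁²+σ₂²)/n)
  = (2.576 + 0.842) · √(2.42/281)
  = 3.418 · √0.00861
  = 3.418 · 0.0928
  = 0.3172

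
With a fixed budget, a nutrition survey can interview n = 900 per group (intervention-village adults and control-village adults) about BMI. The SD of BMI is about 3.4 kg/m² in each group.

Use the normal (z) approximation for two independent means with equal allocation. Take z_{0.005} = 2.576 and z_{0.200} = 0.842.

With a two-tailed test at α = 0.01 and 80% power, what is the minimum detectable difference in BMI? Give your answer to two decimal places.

Minimum detectable difference ≈ 0.55 kg/m²

δ = (z_{α/2} + z_β) · √((σ₁²+σ₂²)/n)
  = (2.576 + 0.842) · √(23.12/900)
  = 3.418 · √0.02569
  = 3.418 · 0.1603
  = 0.5478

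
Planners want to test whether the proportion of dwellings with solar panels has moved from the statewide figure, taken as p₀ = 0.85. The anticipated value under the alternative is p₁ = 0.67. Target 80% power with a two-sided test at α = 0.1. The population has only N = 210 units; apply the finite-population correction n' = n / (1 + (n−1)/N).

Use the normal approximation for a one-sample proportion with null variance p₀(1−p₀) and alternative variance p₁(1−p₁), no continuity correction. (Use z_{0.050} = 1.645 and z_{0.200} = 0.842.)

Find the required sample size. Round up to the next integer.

n = [z_{α/2}·√(p₀q₀) + z_β·√(p₁q₁)]² / (p₁ − p₀)²
  = [1.645·√(0.85·0.15) + 0.842·√(0.67·0.33)]² / (-0.18)²
  = [1.645·0.3571 + 0.842·0.4702]² / 0.0324
  = [0.9833]² / 0.0324
  = 29.84
Finite-population correction (N = 210): 29.84 / (1 + (29.84 − 1)/210) = 26.24.
Round up → n = 27.

n = 27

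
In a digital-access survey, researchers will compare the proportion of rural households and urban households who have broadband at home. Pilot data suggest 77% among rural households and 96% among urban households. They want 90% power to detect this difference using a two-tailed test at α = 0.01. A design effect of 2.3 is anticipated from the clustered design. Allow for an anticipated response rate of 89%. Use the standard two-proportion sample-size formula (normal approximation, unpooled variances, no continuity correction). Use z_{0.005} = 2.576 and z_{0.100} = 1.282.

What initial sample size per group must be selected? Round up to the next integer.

n = (z_{α/2} + z_β)² · [p₁(1−p₁) + p₂(1−p₂)] / (p₁ − p₂)²
  = (2.576 + 1.282)² · (0.77·0.23 + 0.96·0.04) / (-0.19)²
  = (3.858)² · (0.1771 + 0.0384) / 0.0361
  = 14.8842 · 0.2155 / 0.0361
  = 88.85
Design effect: 2.3 × 88.85 = 204.36.
Adjust for 89% response: 204.36 / 0.89 = 229.62.
Round up → n = 230 per group.

n = 230 per group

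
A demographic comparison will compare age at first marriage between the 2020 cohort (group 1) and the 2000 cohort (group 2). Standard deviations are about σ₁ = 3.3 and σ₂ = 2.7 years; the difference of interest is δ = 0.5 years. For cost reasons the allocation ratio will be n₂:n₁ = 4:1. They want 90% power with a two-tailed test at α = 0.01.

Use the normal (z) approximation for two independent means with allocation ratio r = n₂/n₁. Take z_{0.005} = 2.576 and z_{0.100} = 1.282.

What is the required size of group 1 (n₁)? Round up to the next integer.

n₁ = (z_{α/2} + z_β)² · (σ₁² + σ₂²/r) / δ²
   = (2.576 + 1.282)² · (3.3² + 2.7²/4) / 0.5²
   = 14.8842 · (10.89 + 1.8225) / 0.25
   = 14.8842 · 12.7125 / 0.25
   = 756.86
Round up → n₁ = 757; n₂ = r·n₁ = 4 × 757 = 3028.

n₁ = 757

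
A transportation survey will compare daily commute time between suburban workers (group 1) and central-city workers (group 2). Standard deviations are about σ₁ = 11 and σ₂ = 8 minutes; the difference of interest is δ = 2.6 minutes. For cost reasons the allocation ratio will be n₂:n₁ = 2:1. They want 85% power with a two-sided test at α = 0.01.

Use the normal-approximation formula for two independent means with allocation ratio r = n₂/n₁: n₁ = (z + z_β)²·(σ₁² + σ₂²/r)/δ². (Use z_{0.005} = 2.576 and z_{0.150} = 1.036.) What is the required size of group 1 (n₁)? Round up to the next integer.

n₁ = 296

n₁ = (z_{α/2} + z_β)² · (σ₁² + σ₂²/r) / δ²
   = (2.576 + 1.036)² · (11² + 8²/2) / 2.6²
   = 13.0465 · (121 + 32) / 6.76
   = 13.0465 · 153 / 6.76
   = 295.28
Round up → n₁ = 296; n₂ = r·n₁ = 2 × 296 = 592.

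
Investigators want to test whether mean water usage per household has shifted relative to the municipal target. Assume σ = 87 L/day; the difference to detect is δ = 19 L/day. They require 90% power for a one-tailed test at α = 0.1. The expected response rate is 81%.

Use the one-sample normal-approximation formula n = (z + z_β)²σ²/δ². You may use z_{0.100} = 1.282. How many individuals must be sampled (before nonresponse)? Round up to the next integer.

n = 171

n = (z_α + z_β)² · σ² / δ²
  = (1.282 + 1.282)² · 87² / 19²
  = 6.5741 · 7569 / 361
  = 137.84
Adjust for 81% response: 137.84 / 0.81 = 170.17.
Round up → n = 171.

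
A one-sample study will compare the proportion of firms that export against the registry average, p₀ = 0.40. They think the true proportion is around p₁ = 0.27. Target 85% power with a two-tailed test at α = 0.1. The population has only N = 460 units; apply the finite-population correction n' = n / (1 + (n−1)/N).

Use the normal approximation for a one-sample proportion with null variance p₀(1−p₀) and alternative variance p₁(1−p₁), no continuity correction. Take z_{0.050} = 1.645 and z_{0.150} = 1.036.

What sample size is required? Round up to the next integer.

n = [z_{α/2}·√(p₀q₀) + z_β·√(p₁q₁)]² / (p₁ − p₀)²
  = [1.645·√(0.40·0.60) + 1.036·√(0.27·0.73)]² / (-0.13)²
  = [1.645·0.4899 + 1.036·0.4440]² / 0.0169
  = [1.2658]² / 0.0169
  = 94.81
Finite-population correction (N = 460): 94.81 / (1 + (94.81 − 1)/460) = 78.75.
Round up → n = 79.

n = 79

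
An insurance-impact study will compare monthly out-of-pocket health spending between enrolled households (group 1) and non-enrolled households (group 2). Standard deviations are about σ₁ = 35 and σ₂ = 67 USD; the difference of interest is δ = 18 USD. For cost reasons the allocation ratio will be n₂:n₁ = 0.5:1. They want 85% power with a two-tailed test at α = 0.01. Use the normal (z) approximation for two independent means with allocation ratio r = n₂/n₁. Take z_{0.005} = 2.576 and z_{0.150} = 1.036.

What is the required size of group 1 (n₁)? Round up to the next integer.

n₁ = (z_{α/2} + z_β)² · (σ₁² + σ₂²/r) / δ²
   = (2.576 + 1.036)² · (35² + 67²/0.5) / 18²
   = 13.0465 · (1225 + 8978) / 324
   = 13.0465 · 10203 / 324
   = 410.85
Round up → n₁ = 411; n₂ = r·n₁ = 0.5 × 411 = 206.

n₁ = 411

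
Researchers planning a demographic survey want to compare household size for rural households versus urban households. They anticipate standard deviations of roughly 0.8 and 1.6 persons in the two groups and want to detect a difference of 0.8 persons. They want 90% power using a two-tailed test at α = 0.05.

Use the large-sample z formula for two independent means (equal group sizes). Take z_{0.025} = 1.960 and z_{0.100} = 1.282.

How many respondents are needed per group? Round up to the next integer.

n = 53 per group

n = (z_{α/2} + z_β)² · (σ₁² + σ₂²) / δ²
  = (1.960 + 1.282)² · (0.8² + 1.6² = 3.2) / 0.8²
  = 10.5106 · 3.2 / 0.64
  = 52.55
Round up → n = 53 per group.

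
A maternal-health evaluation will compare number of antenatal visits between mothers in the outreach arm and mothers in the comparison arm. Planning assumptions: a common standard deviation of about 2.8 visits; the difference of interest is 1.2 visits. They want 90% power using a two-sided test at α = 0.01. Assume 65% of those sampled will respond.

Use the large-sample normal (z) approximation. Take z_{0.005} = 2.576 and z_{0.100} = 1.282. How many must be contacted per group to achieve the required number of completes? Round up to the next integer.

n = 250 per group

n = (z_{α/2} + z_β)² · (σ₁² + σ₂²) / δ²
  = (2.576 + 1.282)² · (2·2.8² = 15.68) / 1.2²
  = 14.8842 · 15.68 / 1.44
  = 162.07
Adjust for 65% response: 162.07 / 0.65 = 249.34.
Round up → n = 250 per group.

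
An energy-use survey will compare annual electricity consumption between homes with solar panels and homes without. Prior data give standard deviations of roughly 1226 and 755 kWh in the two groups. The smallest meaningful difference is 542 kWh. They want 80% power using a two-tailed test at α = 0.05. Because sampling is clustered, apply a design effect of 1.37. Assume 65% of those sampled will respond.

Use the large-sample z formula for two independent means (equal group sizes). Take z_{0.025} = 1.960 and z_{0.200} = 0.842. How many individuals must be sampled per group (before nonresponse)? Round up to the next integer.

n = 117 per group

n = (z_{α/2} + z_β)² · (σ₁² + σ₂²) / δ²
  = (1.960 + 0.842)² · (1226² + 755² = 2073101) / 542²
  = 7.8512 · 2073101 / 293764
  = 55.41
Design effect: 1.37 × 55.41 = 75.91.
Adjust for 65% response: 75.91 / 0.65 = 116.78.
Round up → n = 117 per group.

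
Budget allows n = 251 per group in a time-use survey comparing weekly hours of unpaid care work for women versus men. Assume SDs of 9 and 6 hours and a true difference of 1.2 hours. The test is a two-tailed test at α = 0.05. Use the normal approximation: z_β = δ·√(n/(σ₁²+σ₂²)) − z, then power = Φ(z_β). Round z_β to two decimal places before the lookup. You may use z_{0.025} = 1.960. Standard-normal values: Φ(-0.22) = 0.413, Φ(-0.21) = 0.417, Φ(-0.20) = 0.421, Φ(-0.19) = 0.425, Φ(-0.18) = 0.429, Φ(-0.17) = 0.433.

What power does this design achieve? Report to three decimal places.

z_β = δ·√(n/(σ₁²+σ₂²)) − z_{α/2}
    = 1.2 · √(251/117) − 1.960
    = 1.2 · 1.46468 − 1.960
    = 1.7576 − 1.960 = -0.2024 → -0.20
Power = Φ(-0.20) = 0.421.

Power ≈ 0.421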